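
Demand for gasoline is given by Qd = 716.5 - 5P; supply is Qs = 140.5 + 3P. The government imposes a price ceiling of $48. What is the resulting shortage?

Shortage = 192

Equilibrium price would be P* = 72, so the ceiling at 48 binds.
At P = 48: Qd = 716.5 − 5(48) = 476.5, Qs = 140.5 + 3(48) = 284.5.
Shortage = 476.5 − 284.5 = 192.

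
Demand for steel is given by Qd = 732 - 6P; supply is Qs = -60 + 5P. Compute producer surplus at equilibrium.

Equilibrium: 732 - 6P = -60 + 5P gives P* = 72, Q* = 300.
Supply starts at P = 12 (where Qs = 0).
PS = ½(72 − 12)(300) = 9000.

Producer surplus = 9000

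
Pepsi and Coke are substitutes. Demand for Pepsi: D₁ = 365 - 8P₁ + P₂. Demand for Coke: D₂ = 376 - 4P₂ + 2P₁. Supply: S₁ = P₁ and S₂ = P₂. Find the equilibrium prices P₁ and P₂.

P₁ = 2201/43, P₂ = 4114/43

Market 1: 365 - 8P₁ + P₂ = P₁ → 9P₁ - P₂ = 365.
Market 2: 5P₂ - 2P₁ = 376.
Eliminating P₂: 5×(1) + 1×(2) gives 43P₁ = 2201, so P₁ = 2201/43.
Back-substitute into (2): P₂ = (376 + 2×2201/43) / 5 = 4114/43.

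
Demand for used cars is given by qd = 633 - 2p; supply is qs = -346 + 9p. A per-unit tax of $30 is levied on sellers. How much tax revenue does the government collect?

Pre-tax equilibrium: p* = 89, q* = 455.
Tax on sellers shifts supply to qs = -346 + 9(p − 30) = -616 + 9p.
633 - 2p = -616 + 9p gives buyer price pb = 1249/11; sellers receive ps = 1249/11 − 30 = 919/11.
New quantity: q = 633 − 2(1249/11) = 4465/11.
Revenue = 30 × 4465/11 = 133950/11.

Tax revenue = 133950/11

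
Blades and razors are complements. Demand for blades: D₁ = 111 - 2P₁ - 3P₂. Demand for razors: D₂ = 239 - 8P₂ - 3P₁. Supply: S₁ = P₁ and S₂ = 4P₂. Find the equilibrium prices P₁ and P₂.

P₁ = 205/9, P₂ = 128/9

Market 1: 111 - 2P₁ - 3P₂ = P₁ → 3P₁ + 3P₂ = 111.
Market 2: 12P₂ + 3P₁ = 239.
Eliminating P₂: 12×(1) − 3×(2) gives 27P₁ = 615, so P₁ = 205/9.
Back-substitute into (2): P₂ = (239 − 3×205/9) / 12 = 128/9.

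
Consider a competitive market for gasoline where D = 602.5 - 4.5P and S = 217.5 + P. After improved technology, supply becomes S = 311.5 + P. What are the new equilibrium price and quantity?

Original equilibrium: P* = 70, Q* = 287.5.
New equilibrium: 602.5 - 4.5P = 311.5 + P, so 291 = 5.5P and P' = 582/11; Q' = 602.5 − 4.5(582/11) = 8017/22.

P' = 582/11, Q' = 8017/22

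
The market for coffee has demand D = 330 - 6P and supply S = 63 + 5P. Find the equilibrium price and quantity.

P* = 267/11, Q* = 2028/11

Set D = S: 330 - 6P = 63 + 5P.
267 = 11P, so P* = 267/11.
Q* = 330 − 6(267/11) = 2028/11.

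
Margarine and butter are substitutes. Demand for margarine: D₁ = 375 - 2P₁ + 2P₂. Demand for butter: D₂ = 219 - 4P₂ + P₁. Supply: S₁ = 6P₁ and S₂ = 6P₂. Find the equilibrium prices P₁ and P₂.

P₁ = 698/13, P₂ = 709/26

Market 1: 375 - 2P₁ + 2P₂ = 6P₁ → 8P₁ - 2P₂ = 375.
Market 2: 10P₂ - P₁ = 219.
Eliminating P₂: 10×(1) + 2×(2) gives 78P₁ = 4188, so P₁ = 698/13.
Back-substitute into (2): P₂ = (219 + 1×698/13) / 10 = 709/26.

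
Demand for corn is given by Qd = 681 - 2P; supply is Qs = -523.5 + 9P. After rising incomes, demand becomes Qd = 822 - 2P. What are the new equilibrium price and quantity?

P' = 2691/22, Q' = 6351/11

Original equilibrium: P* = 109.5, Q* = 462.
New equilibrium: 822 - 2P = -523.5 + 9P, so 1345.5 = 11P and P' = 2691/22; Q' = 822 − 2(2691/22) = 6351/11.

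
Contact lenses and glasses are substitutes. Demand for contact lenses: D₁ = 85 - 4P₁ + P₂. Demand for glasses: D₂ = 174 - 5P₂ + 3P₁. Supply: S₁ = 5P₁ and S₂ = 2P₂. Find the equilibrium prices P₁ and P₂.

P₁ = 769/60, P₂ = 30.35

Market 1: 85 - 4P₁ + P₂ = 5P₁ → 9P₁ - P₂ = 85.
Market 2: 7P₂ - 3P₁ = 174.
Eliminating P₂: 7×(1) + 1×(2) gives 60P₁ = 769, so P₁ = 769/60.
Back-substitute into (2): P₂ = (174 + 3×769/60) / 7 = 30.35.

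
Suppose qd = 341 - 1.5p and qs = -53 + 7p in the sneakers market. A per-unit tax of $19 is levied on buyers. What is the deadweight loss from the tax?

Pre-tax equilibrium: p* = 788/17, q* = 4615/17.
Tax on buyers shifts demand to qd = 341 − 1.5(p + 19) = 312.5 - 1.5p.
312.5 - 1.5p = -53 + 7p gives seller price ps = 43; buyers pay pb = 43 + 19 = 62.
New quantity: q = 341 − 1.5(62) = 248.
DWL = ½ × 19 × (4615/17 − 248) = 7581/34.

Deadweight loss = 7581/34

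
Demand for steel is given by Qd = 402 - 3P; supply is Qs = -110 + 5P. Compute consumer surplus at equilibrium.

Equilibrium: 402 - 3P = -110 + 5P gives P* = 64, Q* = 210.
Demand choke price (Qd = 0): P = 134.
CS = ½(134 − 64)(210) = 7350.

Consumer surplus = 7350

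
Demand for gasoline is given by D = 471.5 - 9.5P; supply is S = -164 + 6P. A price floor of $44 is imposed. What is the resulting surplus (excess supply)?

Equilibrium price would be P* = 41, so the floor at 44 binds.
At P = 44: D = 53.5, S = 100.
Surplus = 100 − 53.5 = 46.5.

Surplus = 46.5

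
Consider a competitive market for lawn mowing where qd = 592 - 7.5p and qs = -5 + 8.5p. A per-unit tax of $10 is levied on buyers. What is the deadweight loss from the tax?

Pre-tax equilibrium: p* = 37.3125, q* = 312.15625.
Tax on buyers shifts demand to qd = 592 − 7.5(p + 10) = 517 - 7.5p.
517 - 7.5p = -5 + 8.5p gives seller price ps = 32.625; buyers pay pb = 32.625 + 10 = 42.625.
New quantity: q = 592 − 7.5(42.625) = 272.3125.
DWL = ½ × 10 × (312.15625 − 272.3125) = 199.21875.

Deadweight loss = 199.21875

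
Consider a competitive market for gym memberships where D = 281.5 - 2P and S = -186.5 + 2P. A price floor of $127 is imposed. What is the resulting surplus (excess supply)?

Surplus = 40

Equilibrium price would be P* = 117, so the floor at 127 binds.
At P = 127: D = 27.5, S = 67.5.
Surplus = 67.5 − 27.5 = 40.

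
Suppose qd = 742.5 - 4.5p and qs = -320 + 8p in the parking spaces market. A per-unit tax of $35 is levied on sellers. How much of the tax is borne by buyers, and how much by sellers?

Pre-tax equilibrium: p* = 85, q* = 360.
Tax on sellers shifts supply to qs = -320 + 8(p − 35) = -600 + 8p.
742.5 - 4.5p = -600 + 8p gives buyer price pb = 107.4; sellers receive ps = 107.4 − 35 = 72.4.
New quantity: q = 742.5 − 4.5(107.4) = 259.2.
Buyer burden = 107.4 − 85 = 22.4; seller burden = 85 − 72.4 = 12.6.

Buyers bear $22.4, sellers bear $12.6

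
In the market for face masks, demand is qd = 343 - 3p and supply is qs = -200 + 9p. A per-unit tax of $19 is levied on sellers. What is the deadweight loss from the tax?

Pre-tax equilibrium: p* = 45.25, q* = 207.25.
Tax on sellers shifts supply to qs = -200 + 9(p − 19) = -371 + 9p.
343 - 3p = -371 + 9p gives buyer price pb = 59.5; sellers receive ps = 59.5 − 19 = 40.5.
New quantity: q = 343 − 3(59.5) = 164.5.
DWL = ½ × 19 × (207.25 − 164.5) = 406.125.

Deadweight loss = 406.125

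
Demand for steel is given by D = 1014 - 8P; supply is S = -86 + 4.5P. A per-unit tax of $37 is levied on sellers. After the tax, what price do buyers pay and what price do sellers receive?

Buyers pay $101.32, sellers receive $64.32

Pre-tax equilibrium: P* = 88, Q* = 310.
Tax on sellers shifts supply to S = -86 + 4.5(P − 37) = -252.5 + 4.5P.
1014 - 8P = -252.5 + 4.5P gives buyer price Pb = 101.32; sellers receive Ps = 101.32 − 37 = 64.32.
New quantity: Q = 1014 − 8(101.32) = 203.44.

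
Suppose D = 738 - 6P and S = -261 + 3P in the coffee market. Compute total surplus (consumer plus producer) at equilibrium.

Total surplus = 1296

Equilibrium: 738 - 6P = -261 + 3P gives P* = 111, Q* = 72.
Demand choke price: P = 123; supply starts at P = 87.
CS = ½(123 − 111)(72) = 432; PS = ½(111 − 87)(72) = 864.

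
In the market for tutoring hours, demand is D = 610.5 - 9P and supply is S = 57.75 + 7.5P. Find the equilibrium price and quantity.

Set D = S: 610.5 - 9P = 57.75 + 7.5P.
552.75 = 16.5P, so P* = 33.5.
Q* = 610.5 − 9(33.5) = 309.

P* = 33.5, Q* = 309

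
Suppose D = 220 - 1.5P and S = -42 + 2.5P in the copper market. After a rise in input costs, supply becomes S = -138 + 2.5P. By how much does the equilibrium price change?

Original equilibrium: P* = 65.5, Q* = 121.75.
New equilibrium: 220 - 1.5P = -138 + 2.5P, so 358 = 4P and P' = 89.5; Q' = 220 − 1.5(89.5) = 85.75.
Change in price: 89.5 − 65.5 = 24.

ΔP = 24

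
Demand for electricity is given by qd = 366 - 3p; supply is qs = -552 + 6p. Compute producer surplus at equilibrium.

Equilibrium: 366 - 3p = -552 + 6p gives p* = 102, q* = 60.
Supply starts at p = 92 (where qs = 0).
PS = ½(102 − 92)(60) = 300.

Producer surplus = 300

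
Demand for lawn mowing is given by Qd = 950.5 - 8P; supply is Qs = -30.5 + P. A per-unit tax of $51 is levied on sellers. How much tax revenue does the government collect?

Tax revenue = 1691.5

Pre-tax equilibrium: P* = 109, Q* = 78.5.
Tax on sellers shifts supply to Qs = -30.5 + 1(P − 51) = -81.5 + P.
950.5 - 8P = -81.5 + P gives buyer price Pb = 344/3; sellers receive Ps = 344/3 − 51 = 191/3.
New quantity: Q = 950.5 − 8(344/3) = 199/6.
Revenue = 51 × 199/6 = 1691.5.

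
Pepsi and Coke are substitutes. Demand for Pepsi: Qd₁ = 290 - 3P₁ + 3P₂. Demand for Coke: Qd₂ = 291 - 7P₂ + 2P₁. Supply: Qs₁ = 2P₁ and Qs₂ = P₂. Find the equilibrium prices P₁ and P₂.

P₁ = 3193/34, P₂ = 2035/34

Market 1: 290 - 3P₁ + 3P₂ = 2P₁ → 5P₁ - 3P₂ = 290.
Market 2: 8P₂ - 2P₁ = 291.
Eliminating P₂: 8×(1) + 3×(2) gives 34P₁ = 3193, so P₁ = 3193/34.
Back-substitute into (2): P₂ = (291 + 2×3193/34) / 8 = 2035/34.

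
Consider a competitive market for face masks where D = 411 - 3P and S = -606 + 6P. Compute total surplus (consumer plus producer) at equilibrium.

Equilibrium: 411 - 3P = -606 + 6P gives P* = 113, Q* = 72.
Demand choke price: P = 137; supply starts at P = 101.
CS = ½(137 − 113)(72) = 864; PS = ½(113 − 101)(72) = 432.

Total surplus = 1296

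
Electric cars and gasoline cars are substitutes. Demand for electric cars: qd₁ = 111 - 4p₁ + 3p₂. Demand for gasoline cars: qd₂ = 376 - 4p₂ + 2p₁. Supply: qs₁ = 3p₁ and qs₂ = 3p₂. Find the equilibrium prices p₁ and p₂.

p₁ = 1905/43, p₂ = 2854/43

Market 1: 111 - 4p₁ + 3p₂ = 3p₁ → 7p₁ - 3p₂ = 111.
Market 2: 7p₂ - 2p₁ = 376.
Eliminating p₂: 7×(1) + 3×(2) gives 43p₁ = 1905, so p₁ = 1905/43.
Back-substitute into (2): p₂ = (376 + 2×1905/43) / 7 = 2854/43.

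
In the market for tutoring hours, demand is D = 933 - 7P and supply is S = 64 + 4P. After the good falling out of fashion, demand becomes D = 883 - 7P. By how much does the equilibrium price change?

ΔP = -50/11

Original equilibrium: P* = 79, Q* = 380.
New equilibrium: 883 - 7P = 64 + 4P, so 819 = 11P and P' = 819/11; Q' = 883 − 7(819/11) = 3980/11.
Change in price: 819/11 − 79 = -50/11.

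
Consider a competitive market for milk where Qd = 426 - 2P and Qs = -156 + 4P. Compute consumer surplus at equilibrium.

Consumer surplus = 13456

Equilibrium: 426 - 2P = -156 + 4P gives P* = 97, Q* = 232.
Demand choke price (Qd = 0): P = 213.
CS = ½(213 − 97)(232) = 13456.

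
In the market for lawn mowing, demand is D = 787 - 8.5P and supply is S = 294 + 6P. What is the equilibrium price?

Set D = S: 787 - 8.5P = 294 + 6P.
493 = 14.5P, so P* = 34.
Q* = 787 − 8.5(34) = 498.

P* = 34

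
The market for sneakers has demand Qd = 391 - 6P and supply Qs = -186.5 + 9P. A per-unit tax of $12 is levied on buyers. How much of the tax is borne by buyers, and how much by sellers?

Pre-tax equilibrium: P* = 38.5, Q* = 160.
Tax on buyers shifts demand to Qd = 391 − 6(P + 12) = 319 - 6P.
319 - 6P = -186.5 + 9P gives seller price Ps = 33.7; buyers pay Pb = 33.7 + 12 = 45.7.
New quantity: Q = 391 − 6(45.7) = 116.8.
Buyer burden = 45.7 − 38.5 = 7.2; seller burden = 38.5 − 33.7 = 4.8.

Buyers bear $7.2, sellers bear $4.8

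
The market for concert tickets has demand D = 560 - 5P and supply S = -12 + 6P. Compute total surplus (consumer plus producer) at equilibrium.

Equilibrium: 560 - 5P = -12 + 6P gives P* = 52, Q* = 300.
Demand choke price: P = 112; supply starts at P = 2.
CS = ½(112 − 52)(300) = 9000; PS = ½(52 − 2)(300) = 7500.

Total surplus = 16500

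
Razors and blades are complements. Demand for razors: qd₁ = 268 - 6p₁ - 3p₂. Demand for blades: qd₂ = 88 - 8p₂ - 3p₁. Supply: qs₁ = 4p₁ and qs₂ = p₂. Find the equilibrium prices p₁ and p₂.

p₁ = 716/27, p₂ = 76/81

Market 1: 268 - 6p₁ - 3p₂ = 4p₁ → 10p₁ + 3p₂ = 268.
Market 2: 9p₂ + 3p₁ = 88.
Eliminating p₂: 9×(1) − 3×(2) gives 81p₁ = 2148, so p₁ = 716/27.
Back-substitute into (2): p₂ = (88 − 3×716/27) / 9 = 76/81.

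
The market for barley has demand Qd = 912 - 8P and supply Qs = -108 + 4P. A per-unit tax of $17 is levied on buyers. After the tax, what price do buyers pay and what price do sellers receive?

Buyers pay 272/3, sellers receive 221/3

Pre-tax equilibrium: P* = 85, Q* = 232.
Tax on buyers shifts demand to Qd = 912 − 8(P + 17) = 776 - 8P.
776 - 8P = -108 + 4P gives seller price Ps = 221/3; buyers pay Pb = 221/3 + 17 = 272/3.
New quantity: Q = 912 − 8(272/3) = 560/3.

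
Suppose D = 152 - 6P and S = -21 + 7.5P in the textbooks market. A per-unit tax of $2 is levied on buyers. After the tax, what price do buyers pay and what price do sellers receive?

Pre-tax equilibrium: P* = 346/27, Q* = 676/9.
Tax on buyers shifts demand to D = 152 − 6(P + 2) = 140 - 6P.
140 - 6P = -21 + 7.5P gives seller price Ps = 322/27; buyers pay Pb = 322/27 + 2 = 376/27.
New quantity: Q = 152 − 6(376/27) = 616/9.

Buyers pay 376/27, sellers receive 322/27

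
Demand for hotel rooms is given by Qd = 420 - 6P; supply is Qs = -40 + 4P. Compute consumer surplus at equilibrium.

Equilibrium: 420 - 6P = -40 + 4P gives P* = 46, Q* = 144.
Demand choke price (Qd = 0): P = 70.
CS = ½(70 − 46)(144) = 1728.

Consumer surplus = 1728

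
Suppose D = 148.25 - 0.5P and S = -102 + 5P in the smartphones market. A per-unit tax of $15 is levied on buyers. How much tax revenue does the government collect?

Pre-tax equilibrium: P* = 45.5, Q* = 125.5.
Tax on buyers shifts demand to D = 148.25 − 0.5(P + 15) = 140.75 - 0.5P.
140.75 - 0.5P = -102 + 5P gives seller price Ps = 971/22; buyers pay Pb = 971/22 + 15 = 1301/22.
New quantity: Q = 148.25 − 0.5(1301/22) = 2611/22.
Revenue = 15 × 2611/22 = 39165/22.

Tax revenue = 39165/22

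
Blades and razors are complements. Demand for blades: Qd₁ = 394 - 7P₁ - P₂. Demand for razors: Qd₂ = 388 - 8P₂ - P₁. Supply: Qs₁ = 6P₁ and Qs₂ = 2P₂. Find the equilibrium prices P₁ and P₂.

Market 1: 394 - 7P₁ - P₂ = 6P₁ → 13P₁ + P₂ = 394.
Market 2: 10P₂ + P₁ = 388.
Eliminating P₂: 10×(1) − 1×(2) gives 129P₁ = 3552, so P₁ = 1184/43.
Back-substitute into (2): P₂ = (388 − 1×1184/43) / 10 = 1550/43.

P₁ = 1184/43, P₂ = 1550/43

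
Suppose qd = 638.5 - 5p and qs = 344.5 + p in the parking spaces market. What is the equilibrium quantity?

Set qd = qs: 638.5 - 5p = 344.5 + p.
294 = 6p, so p* = 49.
q* = 638.5 − 5(49) = 393.5.

q* = 393.5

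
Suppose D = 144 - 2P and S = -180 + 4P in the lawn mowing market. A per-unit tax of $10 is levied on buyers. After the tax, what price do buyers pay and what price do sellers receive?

Buyers pay 182/3, sellers receive 152/3

Pre-tax equilibrium: P* = 54, Q* = 36.
Tax on buyers shifts demand to D = 144 − 2(P + 10) = 124 - 2P.
124 - 2P = -180 + 4P gives seller price Ps = 152/3; buyers pay Pb = 152/3 + 10 = 182/3.
New quantity: Q = 144 − 2(182/3) = 68/3.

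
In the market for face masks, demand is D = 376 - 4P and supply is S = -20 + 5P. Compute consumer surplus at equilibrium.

Equilibrium: 376 - 4P = -20 + 5P gives P* = 44, Q* = 200.
Demand choke price (D = 0): P = 94.
CS = ½(94 − 44)(200) = 5000.

Consumer surplus = 5000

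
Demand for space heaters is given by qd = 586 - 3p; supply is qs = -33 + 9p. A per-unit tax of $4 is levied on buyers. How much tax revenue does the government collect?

Tax revenue = 1689

Pre-tax equilibrium: p* = 619/12, q* = 431.25.
Tax on buyers shifts demand to qd = 586 − 3(p + 4) = 574 - 3p.
574 - 3p = -33 + 9p gives seller price ps = 607/12; buyers pay pb = 607/12 + 4 = 655/12.
New quantity: q = 586 − 3(655/12) = 422.25.
Revenue = 4 × 422.25 = 1689.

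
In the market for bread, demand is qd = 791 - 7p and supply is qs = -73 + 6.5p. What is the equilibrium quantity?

q* = 343

Set qd = qs: 791 - 7p = -73 + 6.5p.
864 = 13.5p, so p* = 64.
q* = 791 − 7(64) = 343.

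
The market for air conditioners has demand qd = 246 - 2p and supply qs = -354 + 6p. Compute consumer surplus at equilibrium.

Equilibrium: 246 - 2p = -354 + 6p gives p* = 75, q* = 96.
Demand choke price (qd = 0): p = 123.
CS = ½(123 − 75)(96) = 2304.

Consumer surplus = 2304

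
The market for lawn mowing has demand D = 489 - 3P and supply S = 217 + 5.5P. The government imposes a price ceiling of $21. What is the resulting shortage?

Equilibrium price would be P* = 32, so the ceiling at 21 binds.
At P = 21: D = 489 − 3(21) = 426, S = 217 + 5.5(21) = 332.5.
Shortage = 426 − 332.5 = 93.5.

Shortage = 93.5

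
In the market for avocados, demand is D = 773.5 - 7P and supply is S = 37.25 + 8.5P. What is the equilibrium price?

Set D = S: 773.5 - 7P = 37.25 + 8.5P.
736.25 = 15.5P, so P* = 47.5.
Q* = 773.5 − 7(47.5) = 441.

P* = 47.5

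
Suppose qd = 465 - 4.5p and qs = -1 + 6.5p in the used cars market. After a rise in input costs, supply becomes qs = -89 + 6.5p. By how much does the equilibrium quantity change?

Δq = -36

Original equilibrium: p* = 466/11, q* = 3018/11.
New equilibrium: 465 - 4.5p = -89 + 6.5p, so 554 = 11p and p' = 554/11; q' = 465 − 4.5(554/11) = 2622/11.
Change in quantity: 2622/11 − 3018/11 = -36.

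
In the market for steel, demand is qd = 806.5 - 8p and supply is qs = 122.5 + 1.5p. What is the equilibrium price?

Set qd = qs: 806.5 - 8p = 122.5 + 1.5p.
684 = 9.5p, so p* = 72.
q* = 806.5 − 8(72) = 230.5.

p* = 72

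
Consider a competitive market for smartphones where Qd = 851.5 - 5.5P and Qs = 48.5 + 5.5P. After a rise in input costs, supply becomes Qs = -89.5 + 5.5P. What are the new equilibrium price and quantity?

Original equilibrium: P* = 73, Q* = 450.
New equilibrium: 851.5 - 5.5P = -89.5 + 5.5P, so 941 = 11P and P' = 941/11; Q' = 851.5 − 5.5(941/11) = 381.

P' = 941/11, Q' = 381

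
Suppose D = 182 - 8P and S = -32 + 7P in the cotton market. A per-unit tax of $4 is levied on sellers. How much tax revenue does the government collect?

Tax revenue = 3176/15

Pre-tax equilibrium: P* = 214/15, Q* = 1018/15.
Tax on sellers shifts supply to S = -32 + 7(P − 4) = -60 + 7P.
182 - 8P = -60 + 7P gives buyer price Pb = 242/15; sellers receive Ps = 242/15 − 4 = 182/15.
New quantity: Q = 182 − 8(242/15) = 794/15.
Revenue = 4 × 794/15 = 3176/15.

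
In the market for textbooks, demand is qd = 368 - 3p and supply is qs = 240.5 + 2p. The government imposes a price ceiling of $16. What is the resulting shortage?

Shortage = 47.5

Equilibrium price would be p* = 25.5, so the ceiling at 16 binds.
At p = 16: qd = 368 − 3(16) = 320, qs = 240.5 + 2(16) = 272.5.
Shortage = 320 − 272.5 = 47.5.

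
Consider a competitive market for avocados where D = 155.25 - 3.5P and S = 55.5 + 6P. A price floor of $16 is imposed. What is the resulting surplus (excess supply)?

Surplus = 52.25

Equilibrium price would be P* = 10.5, so the floor at 16 binds.
At P = 16: D = 99.25, S = 151.5.
Surplus = 151.5 − 99.25 = 52.25.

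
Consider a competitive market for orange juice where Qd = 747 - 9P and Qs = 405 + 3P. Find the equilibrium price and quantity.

Set Qd = Qs: 747 - 9P = 405 + 3P.
342 = 12P, so P* = 28.5.
Q* = 747 − 9(28.5) = 490.5.

P* = 28.5, Q* = 490.5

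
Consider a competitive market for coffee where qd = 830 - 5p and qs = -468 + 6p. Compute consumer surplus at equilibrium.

Equilibrium: 830 - 5p = -468 + 6p gives p* = 118, q* = 240.
Demand choke price (qd = 0): p = 166.
CS = ½(166 − 118)(240) = 5760.

Consumer surplus = 5760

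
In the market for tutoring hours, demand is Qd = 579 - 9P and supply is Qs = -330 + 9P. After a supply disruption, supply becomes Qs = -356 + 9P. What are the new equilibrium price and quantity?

P' = 935/18, Q' = 111.5

Original equilibrium: P* = 50.5, Q* = 124.5.
New equilibrium: 579 - 9P = -356 + 9P, so 935 = 18P and P' = 935/18; Q' = 579 − 9(935/18) = 111.5.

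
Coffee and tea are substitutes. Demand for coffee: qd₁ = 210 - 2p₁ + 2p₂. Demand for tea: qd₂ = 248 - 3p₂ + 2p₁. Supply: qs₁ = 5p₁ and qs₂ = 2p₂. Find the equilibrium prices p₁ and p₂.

Market 1: 210 - 2p₁ + 2p₂ = 5p₁ → 7p₁ - 2p₂ = 210.
Market 2: 5p₂ - 2p₁ = 248.
Eliminating p₂: 5×(1) + 2×(2) gives 31p₁ = 1546, so p₁ = 1546/31.
Back-substitute into (2): p₂ = (248 + 2×1546/31) / 5 = 2156/31.

p₁ = 1546/31, p₂ = 2156/31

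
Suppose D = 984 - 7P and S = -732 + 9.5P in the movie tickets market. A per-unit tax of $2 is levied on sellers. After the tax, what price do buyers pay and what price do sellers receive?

Pre-tax equilibrium: P* = 104, Q* = 256.
Tax on sellers shifts supply to S = -732 + 9.5(P − 2) = -751 + 9.5P.
984 - 7P = -751 + 9.5P gives buyer price Pb = 3470/33; sellers receive Ps = 3470/33 − 2 = 3404/33.
New quantity: Q = 984 − 7(3470/33) = 8182/33.

Buyers pay 3470/33, sellers receive 3404/33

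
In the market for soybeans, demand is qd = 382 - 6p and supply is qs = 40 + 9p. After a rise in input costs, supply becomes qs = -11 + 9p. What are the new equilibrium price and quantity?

Original equilibrium: p* = 22.8, q* = 245.2.
New equilibrium: 382 - 6p = -11 + 9p, so 393 = 15p and p' = 26.2; q' = 382 − 6(26.2) = 224.8.

p' = 26.2, q' = 224.8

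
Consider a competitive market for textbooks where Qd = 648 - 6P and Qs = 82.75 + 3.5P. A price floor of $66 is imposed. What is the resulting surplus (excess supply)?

Surplus = 61.75

Equilibrium price would be P* = 59.5, so the floor at 66 binds.
At P = 66: Qd = 252, Qs = 313.75.
Surplus = 313.75 − 252 = 61.75.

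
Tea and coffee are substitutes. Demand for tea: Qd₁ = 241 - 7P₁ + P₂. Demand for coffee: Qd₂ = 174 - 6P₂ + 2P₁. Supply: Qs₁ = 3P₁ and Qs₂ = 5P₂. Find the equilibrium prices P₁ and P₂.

P₁ = 2825/108, P₂ = 1111/54

Market 1: 241 - 7P₁ + P₂ = 3P₁ → 10P₁ - P₂ = 241.
Market 2: 11P₂ - 2P₁ = 174.
Eliminating P₂: 11×(1) + 1×(2) gives 108P₁ = 2825, so P₁ = 2825/108.
Back-substitute into (2): P₂ = (174 + 2×2825/108) / 11 = 1111/54.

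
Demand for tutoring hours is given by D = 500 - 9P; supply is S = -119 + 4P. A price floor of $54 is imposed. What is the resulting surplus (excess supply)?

Surplus = 83

Equilibrium price would be P* = 619/13, so the floor at 54 binds.
At P = 54: D = 14, S = 97.
Surplus = 97 − 14 = 83.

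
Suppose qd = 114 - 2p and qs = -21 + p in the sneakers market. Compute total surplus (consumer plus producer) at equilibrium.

Equilibrium: 114 - 2p = -21 + p gives p* = 45, q* = 24.
Demand choke price: p = 57; supply starts at p = 21.
CS = ½(57 − 45)(24) = 144; PS = ½(45 − 21)(24) = 288.

Total surplus = 432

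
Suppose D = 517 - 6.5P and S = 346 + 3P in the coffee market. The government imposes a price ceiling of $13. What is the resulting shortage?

Equilibrium price would be P* = 18, so the ceiling at 13 binds.
At P = 13: D = 517 − 6.5(13) = 432.5, S = 346 + 3(13) = 385.
Shortage = 432.5 − 385 = 47.5.

Shortage = 47.5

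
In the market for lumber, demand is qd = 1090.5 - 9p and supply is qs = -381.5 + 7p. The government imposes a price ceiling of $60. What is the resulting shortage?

Equilibrium price would be p* = 92, so the ceiling at 60 binds.
At p = 60: qd = 1090.5 − 9(60) = 550.5, qs = -381.5 + 7(60) = 38.5.
Shortage = 550.5 − 38.5 = 512.

Shortage = 512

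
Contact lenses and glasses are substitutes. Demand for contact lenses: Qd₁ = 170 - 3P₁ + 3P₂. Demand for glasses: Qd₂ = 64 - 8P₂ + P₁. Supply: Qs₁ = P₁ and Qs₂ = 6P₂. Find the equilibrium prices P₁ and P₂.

P₁ = 2572/53, P₂ = 426/53

Market 1: 170 - 3P₁ + 3P₂ = P₁ → 4P₁ - 3P₂ = 170.
Market 2: 14P₂ - P₁ = 64.
Eliminating P₂: 14×(1) + 3×(2) gives 53P₁ = 2572, so P₁ = 2572/53.
Back-substitute into (2): P₂ = (64 + 1×2572/53) / 14 = 426/53.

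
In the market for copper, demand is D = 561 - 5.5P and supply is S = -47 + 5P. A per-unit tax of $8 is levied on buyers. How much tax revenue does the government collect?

Pre-tax equilibrium: P* = 1216/21, Q* = 5093/21.
Tax on buyers shifts demand to D = 561 − 5.5(P + 8) = 517 - 5.5P.
517 - 5.5P = -47 + 5P gives seller price Ps = 376/7; buyers pay Pb = 376/7 + 8 = 432/7.
New quantity: Q = 561 − 5.5(432/7) = 1551/7.
Revenue = 8 × 1551/7 = 12408/7.

Tax revenue = 12408/7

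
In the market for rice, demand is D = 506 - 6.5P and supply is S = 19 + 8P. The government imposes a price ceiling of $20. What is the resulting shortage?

Shortage = 197

Equilibrium price would be P* = 974/29, so the ceiling at 20 binds.
At P = 20: D = 506 − 6.5(20) = 376, S = 19 + 8(20) = 179.
Shortage = 376 − 179 = 197.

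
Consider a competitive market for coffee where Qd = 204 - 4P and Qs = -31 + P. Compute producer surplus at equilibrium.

Equilibrium: 204 - 4P = -31 + P gives P* = 47, Q* = 16.
Supply starts at P = 31 (where Qs = 0).
PS = ½(47 − 31)(16) = 128.

Producer surplus = 128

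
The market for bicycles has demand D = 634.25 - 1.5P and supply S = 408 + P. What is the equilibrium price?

Set D = S: 634.25 - 1.5P = 408 + P.
226.25 = 2.5P, so P* = 90.5.
Q* = 634.25 − 1.5(90.5) = 498.5.

P* = 90.5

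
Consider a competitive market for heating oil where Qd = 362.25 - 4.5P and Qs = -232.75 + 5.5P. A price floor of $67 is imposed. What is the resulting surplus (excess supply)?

Equilibrium price would be P* = 59.5, so the floor at 67 binds.
At P = 67: Qd = 60.75, Qs = 135.75.
Surplus = 135.75 − 60.75 = 75.

Surplus = 75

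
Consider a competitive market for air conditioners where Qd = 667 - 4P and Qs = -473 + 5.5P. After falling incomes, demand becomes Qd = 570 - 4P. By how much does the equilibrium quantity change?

ΔQ = -1067/19

Original equilibrium: P* = 120, Q* = 187.
New equilibrium: 570 - 4P = -473 + 5.5P, so 1043 = 9.5P and P' = 2086/19; Q' = 570 − 4(2086/19) = 2486/19.
Change in quantity: 2486/19 − 187 = -1067/19.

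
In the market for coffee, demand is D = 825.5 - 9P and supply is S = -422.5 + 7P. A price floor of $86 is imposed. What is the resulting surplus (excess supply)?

Surplus = 128

Equilibrium price would be P* = 78, so the floor at 86 binds.
At P = 86: D = 51.5, S = 179.5.
Surplus = 179.5 − 51.5 = 128.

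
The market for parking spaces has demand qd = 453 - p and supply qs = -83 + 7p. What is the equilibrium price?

Set qd = qs: 453 - p = -83 + 7p.
536 = 8p, so p* = 67.
q* = 453 − 1(67) = 386.

p* = 67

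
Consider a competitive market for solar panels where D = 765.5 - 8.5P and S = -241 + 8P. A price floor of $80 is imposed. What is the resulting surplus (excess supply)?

Equilibrium price would be P* = 61, so the floor at 80 binds.
At P = 80: D = 85.5, S = 399.
Surplus = 399 − 85.5 = 313.5.

Surplus = 313.5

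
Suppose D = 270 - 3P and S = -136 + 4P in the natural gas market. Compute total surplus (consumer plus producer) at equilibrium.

Total surplus = 2688

Equilibrium: 270 - 3P = -136 + 4P gives P* = 58, Q* = 96.
Demand choke price: P = 90; supply starts at P = 34.
CS = ½(90 − 58)(96) = 1536; PS = ½(58 − 34)(96) = 1152.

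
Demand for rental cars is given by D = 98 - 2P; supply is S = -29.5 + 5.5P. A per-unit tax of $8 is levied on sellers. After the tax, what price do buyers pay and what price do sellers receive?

Pre-tax equilibrium: P* = 17, Q* = 64.
Tax on sellers shifts supply to S = -29.5 + 5.5(P − 8) = -73.5 + 5.5P.
98 - 2P = -73.5 + 5.5P gives buyer price Pb = 343/15; sellers receive Ps = 343/15 − 8 = 223/15.
New quantity: Q = 98 − 2(343/15) = 784/15.

Buyers pay 343/15, sellers receive 223/15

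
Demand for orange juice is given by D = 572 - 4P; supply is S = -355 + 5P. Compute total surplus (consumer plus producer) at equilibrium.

Equilibrium: 572 - 4P = -355 + 5P gives P* = 103, Q* = 160.
Demand choke price: P = 143; supply starts at P = 71.
CS = ½(143 − 103)(160) = 3200; PS = ½(103 − 71)(160) = 2560.

Total surplus = 5760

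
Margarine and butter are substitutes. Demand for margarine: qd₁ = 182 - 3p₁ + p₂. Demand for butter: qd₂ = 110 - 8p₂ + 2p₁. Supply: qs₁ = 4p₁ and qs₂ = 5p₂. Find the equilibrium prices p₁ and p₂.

p₁ = 2476/89, p₂ = 1134/89

Market 1: 182 - 3p₁ + p₂ = 4p₁ → 7p₁ - p₂ = 182.
Market 2: 13p₂ - 2p₁ = 110.
Eliminating p₂: 13×(1) + 1×(2) gives 89p₁ = 2476, so p₁ = 2476/89.
Back-substitute into (2): p₂ = (110 + 2×2476/89) / 13 = 1134/89.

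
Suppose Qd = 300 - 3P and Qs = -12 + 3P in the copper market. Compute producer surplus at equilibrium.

Producer surplus = 3456

Equilibrium: 300 - 3P = -12 + 3P gives P* = 52, Q* = 144.
Supply starts at P = 4 (where Qs = 0).
PS = ½(52 − 4)(144) = 3456.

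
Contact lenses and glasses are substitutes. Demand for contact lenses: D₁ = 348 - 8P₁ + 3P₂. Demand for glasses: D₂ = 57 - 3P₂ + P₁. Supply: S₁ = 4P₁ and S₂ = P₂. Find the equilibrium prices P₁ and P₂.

Market 1: 348 - 8P₁ + 3P₂ = 4P₁ → 12P₁ - 3P₂ = 348.
Market 2: 4P₂ - P₁ = 57.
Eliminating P₂: 4×(1) + 3×(2) gives 45P₁ = 1563, so P₁ = 521/15.
Back-substitute into (2): P₂ = (57 + 1×521/15) / 4 = 344/15.

P₁ = 521/15, P₂ = 344/15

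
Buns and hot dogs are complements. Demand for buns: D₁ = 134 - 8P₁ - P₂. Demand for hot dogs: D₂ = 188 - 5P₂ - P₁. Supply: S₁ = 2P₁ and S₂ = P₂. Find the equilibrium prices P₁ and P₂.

P₁ = 616/59, P₂ = 1746/59

Market 1: 134 - 8P₁ - P₂ = 2P₁ → 10P₁ + P₂ = 134.
Market 2: 6P₂ + P₁ = 188.
Eliminating P₂: 6×(1) − 1×(2) gives 59P₁ = 616, so P₁ = 616/59.
Back-substitute into (2): P₂ = (188 − 1×616/59) / 6 = 1746/59.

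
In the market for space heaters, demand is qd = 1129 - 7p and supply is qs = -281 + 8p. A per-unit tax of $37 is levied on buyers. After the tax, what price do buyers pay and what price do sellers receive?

Buyers pay 1706/15, sellers receive 1151/15

Pre-tax equilibrium: p* = 94, q* = 471.
Tax on buyers shifts demand to qd = 1129 − 7(p + 37) = 870 - 7p.
870 - 7p = -281 + 8p gives seller price ps = 1151/15; buyers pay pb = 1151/15 + 37 = 1706/15.
New quantity: q = 1129 − 7(1706/15) = 4993/15.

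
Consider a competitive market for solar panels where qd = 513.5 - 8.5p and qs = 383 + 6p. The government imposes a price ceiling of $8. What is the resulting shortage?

Shortage = 14.5

Equilibrium price would be p* = 9, so the ceiling at 8 binds.
At p = 8: qd = 513.5 − 8.5(8) = 445.5, qs = 383 + 6(8) = 431.
Shortage = 445.5 − 431 = 14.5.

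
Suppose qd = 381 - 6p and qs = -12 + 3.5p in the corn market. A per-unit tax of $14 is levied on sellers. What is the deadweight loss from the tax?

Pre-tax equilibrium: p* = 786/19, q* = 2523/19.
Tax on sellers shifts supply to qs = -12 + 3.5(p − 14) = -61 + 3.5p.
381 - 6p = -61 + 3.5p gives buyer price pb = 884/19; sellers receive ps = 884/19 − 14 = 618/19.
New quantity: q = 381 − 6(884/19) = 1935/19.
DWL = ½ × 14 × (2523/19 − 1935/19) = 4116/19.

Deadweight loss = 4116/19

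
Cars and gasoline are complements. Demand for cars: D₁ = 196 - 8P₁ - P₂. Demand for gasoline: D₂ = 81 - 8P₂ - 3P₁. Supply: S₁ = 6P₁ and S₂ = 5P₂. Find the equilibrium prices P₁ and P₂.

P₁ = 2467/179, P₂ = 546/179

Market 1: 196 - 8P₁ - P₂ = 6P₁ → 14P₁ + P₂ = 196.
Market 2: 13P₂ + 3P₁ = 81.
Eliminating P₂: 13×(1) − 1×(2) gives 179P₁ = 2467, so P₁ = 2467/179.
Back-substitute into (2): P₂ = (81 − 3×2467/179) / 13 = 546/179.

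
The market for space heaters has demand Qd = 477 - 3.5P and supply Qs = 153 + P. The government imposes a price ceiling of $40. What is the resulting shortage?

Equilibrium price would be P* = 72, so the ceiling at 40 binds.
At P = 40: Qd = 477 − 3.5(40) = 337, Qs = 153 + 1(40) = 193.
Shortage = 337 − 193 = 144.

Shortage = 144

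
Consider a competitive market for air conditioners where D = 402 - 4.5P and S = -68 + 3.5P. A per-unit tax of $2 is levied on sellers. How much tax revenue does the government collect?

Pre-tax equilibrium: P* = 58.75, Q* = 137.625.
Tax on sellers shifts supply to S = -68 + 3.5(P − 2) = -75 + 3.5P.
402 - 4.5P = -75 + 3.5P gives buyer price Pb = 59.625; sellers receive Ps = 59.625 − 2 = 57.625.
New quantity: Q = 402 − 4.5(59.625) = 133.6875.
Revenue = 2 × 133.6875 = 267.375.

Tax revenue = 267.375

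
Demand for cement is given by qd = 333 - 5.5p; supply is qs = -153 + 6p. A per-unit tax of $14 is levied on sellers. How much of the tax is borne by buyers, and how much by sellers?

Buyers bear 168/23, sellers bear 154/23

Pre-tax equilibrium: p* = 972/23, q* = 2313/23.
Tax on sellers shifts supply to qs = -153 + 6(p − 14) = -237 + 6p.
333 - 5.5p = -237 + 6p gives buyer price pb = 1140/23; sellers receive ps = 1140/23 − 14 = 818/23.
New quantity: q = 333 − 5.5(1140/23) = 1389/23.
Buyer burden = 1140/23 − 972/23 = 168/23; seller burden = 972/23 − 818/23 = 154/23.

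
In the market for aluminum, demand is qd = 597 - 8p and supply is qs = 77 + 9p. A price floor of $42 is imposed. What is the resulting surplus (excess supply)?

Equilibrium price would be p* = 520/17, so the floor at 42 binds.
At p = 42: qd = 261, qs = 455.
Surplus = 455 − 261 = 194.

Surplus = 194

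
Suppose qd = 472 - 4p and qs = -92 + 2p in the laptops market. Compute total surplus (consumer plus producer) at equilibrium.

Total surplus = 3456

Equilibrium: 472 - 4p = -92 + 2p gives p* = 94, q* = 96.
Demand choke price: p = 118; supply starts at p = 46.
CS = ½(118 − 94)(96) = 1152; PS = ½(94 − 46)(96) = 2304.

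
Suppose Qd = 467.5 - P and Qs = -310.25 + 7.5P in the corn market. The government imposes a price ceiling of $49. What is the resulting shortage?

Equilibrium price would be P* = 91.5, so the ceiling at 49 binds.
At P = 49: Qd = 467.5 − 1(49) = 418.5, Qs = -310.25 + 7.5(49) = 57.25.
Shortage = 418.5 − 57.25 = 361.25.

Shortage = 361.25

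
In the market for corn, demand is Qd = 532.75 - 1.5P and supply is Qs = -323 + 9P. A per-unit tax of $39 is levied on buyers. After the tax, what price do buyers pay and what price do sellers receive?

Pre-tax equilibrium: P* = 81.5, Q* = 410.5.
Tax on buyers shifts demand to Qd = 532.75 − 1.5(P + 39) = 474.25 - 1.5P.
474.25 - 1.5P = -323 + 9P gives seller price Ps = 1063/14; buyers pay Pb = 1063/14 + 39 = 1609/14.
New quantity: Q = 532.75 − 1.5(1609/14) = 5045/14.

Buyers pay 1609/14, sellers receive 1063/14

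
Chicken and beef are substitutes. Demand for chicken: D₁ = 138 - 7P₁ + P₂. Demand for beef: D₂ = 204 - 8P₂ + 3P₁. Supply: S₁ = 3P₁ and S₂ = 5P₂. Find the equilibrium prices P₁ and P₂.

Market 1: 138 - 7P₁ + P₂ = 3P₁ → 10P₁ - P₂ = 138.
Market 2: 13P₂ - 3P₁ = 204.
Eliminating P₂: 13×(1) + 1×(2) gives 127P₁ = 1998, so P₁ = 1998/127.
Back-substitute into (2): P₂ = (204 + 3×1998/127) / 13 = 2454/127.

P₁ = 1998/127, P₂ = 2454/127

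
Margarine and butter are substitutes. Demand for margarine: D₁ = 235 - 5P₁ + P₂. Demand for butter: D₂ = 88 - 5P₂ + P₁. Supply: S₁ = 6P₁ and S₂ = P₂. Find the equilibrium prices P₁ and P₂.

Market 1: 235 - 5P₁ + P₂ = 6P₁ → 11P₁ - P₂ = 235.
Market 2: 6P₂ - P₁ = 88.
Eliminating P₂: 6×(1) + 1×(2) gives 65P₁ = 1498, so P₁ = 1498/65.
Back-substitute into (2): P₂ = (88 + 1×1498/65) / 6 = 1203/65.

P₁ = 1498/65, P₂ = 1203/65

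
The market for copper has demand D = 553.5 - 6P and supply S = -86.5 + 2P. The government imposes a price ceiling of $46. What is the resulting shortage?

Equilibrium price would be P* = 80, so the ceiling at 46 binds.
At P = 46: D = 553.5 − 6(46) = 277.5, S = -86.5 + 2(46) = 5.5.
Shortage = 277.5 − 5.5 = 272.

Shortage = 272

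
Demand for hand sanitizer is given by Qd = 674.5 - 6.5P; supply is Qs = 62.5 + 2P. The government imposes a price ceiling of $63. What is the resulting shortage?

Shortage = 76.5

Equilibrium price would be P* = 72, so the ceiling at 63 binds.
At P = 63: Qd = 674.5 − 6.5(63) = 265, Qs = 62.5 + 2(63) = 188.5.
Shortage = 265 − 188.5 = 76.5.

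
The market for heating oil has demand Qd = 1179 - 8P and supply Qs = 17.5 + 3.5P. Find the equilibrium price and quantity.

P* = 101, Q* = 371

Set Qd = Qs: 1179 - 8P = 17.5 + 3.5P.
1161.5 = 11.5P, so P* = 101.
Q* = 1179 − 8(101) = 371.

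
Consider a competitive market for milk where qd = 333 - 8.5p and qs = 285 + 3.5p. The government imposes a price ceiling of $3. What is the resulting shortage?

Shortage = 12

Equilibrium price would be p* = 4, so the ceiling at 3 binds.
At p = 3: qd = 333 − 8.5(3) = 307.5, qs = 285 + 3.5(3) = 295.5.
Shortage = 307.5 − 295.5 = 12.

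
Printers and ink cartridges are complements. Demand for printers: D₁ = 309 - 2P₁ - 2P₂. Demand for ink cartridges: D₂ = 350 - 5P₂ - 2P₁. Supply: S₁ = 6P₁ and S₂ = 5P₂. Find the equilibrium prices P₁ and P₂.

Market 1: 309 - 2P₁ - 2P₂ = 6P₁ → 8P₁ + 2P₂ = 309.
Market 2: 10P₂ + 2P₁ = 350.
Eliminating P₂: 10×(1) − 2×(2) gives 76P₁ = 2390, so P₁ = 1195/38.
Back-substitute into (2): P₂ = (350 − 2×1195/38) / 10 = 1091/38.

P₁ = 1195/38, P₂ = 1091/38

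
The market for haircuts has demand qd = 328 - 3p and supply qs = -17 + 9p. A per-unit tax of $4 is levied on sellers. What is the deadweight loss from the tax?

Pre-tax equilibrium: p* = 28.75, q* = 241.75.
Tax on sellers shifts supply to qs = -17 + 9(p − 4) = -53 + 9p.
328 - 3p = -53 + 9p gives buyer price pb = 31.75; sellers receive ps = 31.75 − 4 = 27.75.
New quantity: q = 328 − 3(31.75) = 232.75.
DWL = ½ × 4 × (241.75 − 232.75) = 18.

Deadweight loss = 18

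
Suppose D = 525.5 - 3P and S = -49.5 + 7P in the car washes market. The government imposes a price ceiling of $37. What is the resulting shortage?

Equilibrium price would be P* = 57.5, so the ceiling at 37 binds.
At P = 37: D = 525.5 − 3(37) = 414.5, S = -49.5 + 7(37) = 209.5.
Shortage = 414.5 − 209.5 = 205.

Shortage = 205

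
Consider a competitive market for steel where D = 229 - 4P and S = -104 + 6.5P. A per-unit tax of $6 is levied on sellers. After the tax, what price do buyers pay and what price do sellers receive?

Buyers pay 248/7, sellers receive 206/7

Pre-tax equilibrium: P* = 222/7, Q* = 715/7.
Tax on sellers shifts supply to S = -104 + 6.5(P − 6) = -143 + 6.5P.
229 - 4P = -143 + 6.5P gives buyer price Pb = 248/7; sellers receive Ps = 248/7 − 6 = 206/7.
New quantity: Q = 229 − 4(248/7) = 611/7.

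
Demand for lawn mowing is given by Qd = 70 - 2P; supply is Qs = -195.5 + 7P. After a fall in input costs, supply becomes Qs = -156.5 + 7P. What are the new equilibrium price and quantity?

P' = 151/6, Q' = 59/3

Original equilibrium: P* = 29.5, Q* = 11.
New equilibrium: 70 - 2P = -156.5 + 7P, so 226.5 = 9P and P' = 151/6; Q' = 70 − 2(151/6) = 59/3.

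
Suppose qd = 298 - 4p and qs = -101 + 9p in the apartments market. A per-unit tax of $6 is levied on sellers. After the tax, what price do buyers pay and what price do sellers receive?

Pre-tax equilibrium: p* = 399/13, q* = 2278/13.
Tax on sellers shifts supply to qs = -101 + 9(p − 6) = -155 + 9p.
298 - 4p = -155 + 9p gives buyer price pb = 453/13; sellers receive ps = 453/13 − 6 = 375/13.
New quantity: q = 298 − 4(453/13) = 2062/13.

Buyers pay 453/13, sellers receive 375/13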